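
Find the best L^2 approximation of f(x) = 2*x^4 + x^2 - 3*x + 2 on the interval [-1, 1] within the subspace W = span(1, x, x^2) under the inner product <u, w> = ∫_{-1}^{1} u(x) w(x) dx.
g(x) = 19*x^2/7 - 3*x + 64/35

The best approximation g ∈ W is the orthogonal projection of f onto W. Writing g = a_0 + a_1 x + a_2 x^2, the coefficients solve the normal equations G · a = b where
  G_{ij} = <φ_i, φ_j> and b_i = <f, φ_i>, with φ_0 = 1, φ_1 = x, φ_2 = x^2.
G =
  [2, 0, 2/3]
  [0, 2/3, 0]
  [2/3, 0, 2/5],
b = (82/15, -2, 242/105).
Solving gives a_0 = 64/35, a_1 = -3, a_2 = 19/7, so
  g(x) = 19*x^2/7 - 3*x + 64/35.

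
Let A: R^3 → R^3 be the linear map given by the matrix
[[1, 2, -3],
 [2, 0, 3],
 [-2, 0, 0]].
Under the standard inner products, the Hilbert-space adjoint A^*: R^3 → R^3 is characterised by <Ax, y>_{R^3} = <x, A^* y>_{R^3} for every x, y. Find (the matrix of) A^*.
A^* = A^T =
[[1, 2, -2],
 [2, 0, 0],
 [-3, 3, 0]]

For real matrices with standard dot products, the defining identity <Ax, y> = <x, A^* y> gives (Ax)^T y = x^T (A^*) y, i.e. x^T A^T y = x^T (A^*) y. Since this holds for all x, y, we must have A^* = A^T. Therefore
A^* =
[[1, 2, -2],
 [2, 0, 0],
 [-3, 3, 0]].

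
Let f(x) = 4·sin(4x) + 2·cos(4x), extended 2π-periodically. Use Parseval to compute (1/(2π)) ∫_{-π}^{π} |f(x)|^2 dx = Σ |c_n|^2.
Σ |c_n|^2 = 10

Expand |f|^2 and use orthogonality of {sin(nx), cos(mx)} on [-π, π]:
  ∫_{-π}^{π} sin(nx)^2 dx = π, ∫ cos(mx)^2 dx = π, and cross terms integrate to 0.
So ∫_{-π}^{π} f(x)^2 dx = 4^2 · π + 2^2 · π = (16 + 4)π.
Divide by 2π: (16 + 4)/2 = 10.
By Parseval, this equals Σ |c_n|^2.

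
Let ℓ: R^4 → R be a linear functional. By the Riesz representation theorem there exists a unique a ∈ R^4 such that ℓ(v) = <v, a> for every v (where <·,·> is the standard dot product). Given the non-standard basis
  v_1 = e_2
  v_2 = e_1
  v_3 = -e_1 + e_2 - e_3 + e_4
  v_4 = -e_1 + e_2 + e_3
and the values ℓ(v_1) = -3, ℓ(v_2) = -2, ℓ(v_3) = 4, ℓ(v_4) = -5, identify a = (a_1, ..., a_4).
a = (-2, -3, -4, 1)

Write a = (a_1, ..., a_4) in the standard basis. For each basis vector v_i, ℓ(v_i) = <v_i, a> is a linear equation in the a_j's. Collect the n equations into a matrix system V a = ℓ, where row i of V is v_i (expressed in the standard basis). Since V is invertible (lower-triangular with 1s on the diagonal, up to permutation), solve by back-substitution:
  V =
[[0, 1, 0, 0],
 [1, 0, 0, 0],
 [-1, 1, -1, 1],
 [-1, 1, 1, 0]]
  V a = (-3, -2, 4, -5)
Solving gives a = (-2, -3, -4, 1).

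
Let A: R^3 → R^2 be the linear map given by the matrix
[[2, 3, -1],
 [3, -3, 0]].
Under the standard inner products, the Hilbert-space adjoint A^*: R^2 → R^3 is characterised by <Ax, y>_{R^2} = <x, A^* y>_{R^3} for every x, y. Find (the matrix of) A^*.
A^* = A^T =
[[2, 3],
 [3, -3],
 [-1, 0]]

For real matrices with standard dot products, the defining identity <Ax, y> = <x, A^* y> gives (Ax)^T y = x^T (A^*) y, i.e. x^T A^T y = x^T (A^*) y. Since this holds for all x, y, we must have A^* = A^T. Therefore
A^* =
[[2, 3],
 [3, -3],
 [-1, 0]].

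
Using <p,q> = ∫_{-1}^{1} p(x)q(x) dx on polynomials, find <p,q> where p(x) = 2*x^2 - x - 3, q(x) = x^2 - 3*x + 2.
<p,q> = -128/15

Expand the product: p(x)·q(x) = 2*x^4 - 7*x^3 + 4*x^2 + 7*x - 6.
∫_{-1}^{1} of each monomial x^k gives [2/(k+1) if k even, 0 if k odd]. Integrating term-by-term (or equivalently evaluating the antiderivative F(x) = 2*x^5/5 - 7*x^4/4 + 4*x^3/3 + 7*x^2/2 - 6*x at the endpoints):
  F(1) − F(−1) = -151/60 − (361/60) = -128/15.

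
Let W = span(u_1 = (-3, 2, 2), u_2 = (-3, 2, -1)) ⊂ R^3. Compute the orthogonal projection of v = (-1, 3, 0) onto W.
proj_W(v) = (-27/13, 18/13, 0)

Set up U = [u_1 | ... | u_2] ∈ R^(3×2). The projector onto W = col(U) is P = U (U^T U)^(-1) U^T.
Compute U^T U =
  [17, 11]
  [11, 14],
and U^T v = (9, 9).
Solve U^T U · c = U^T v for the coefficients: c = (3/13, 6/13). The projection is proj_W(v) = U c.
Check: (v - proj_W(v)) · u_1 = 0  (should be 0).
Check: (v - proj_W(v)) · u_2 = 0  (should be 0).
Result: proj_W(v) = (-27/13, 18/13, 0).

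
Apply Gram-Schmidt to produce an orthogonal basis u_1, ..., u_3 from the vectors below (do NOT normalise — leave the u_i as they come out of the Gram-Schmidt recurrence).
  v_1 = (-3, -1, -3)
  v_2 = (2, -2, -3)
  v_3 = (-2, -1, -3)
Orthogonal basis:
  u_1 = (-3, -1, -3)
  u_2 = (53/19, -33/19, -42/19)
  u_3 = (9/298, 45/298, -12/149)

Apply the Gram-Schmidt recurrence
  u_1 = v_1
  u_i = v_i − Σ_{j<i} ((v_i · u_j) / (u_j · u_j)) · u_j.

Step by step this gives:
  u_1 = (-3, -1, -3)
  u_2 = (53/19, -33/19, -42/19)
  u_3 = (9/298, 45/298, -12/149)

Orthogonality check:
  u_2 · u_1 = 0 (should be 0)
  u_3 · u_1 = 0 (should be 0)
  u_3 · u_2 = 0 (should be 0)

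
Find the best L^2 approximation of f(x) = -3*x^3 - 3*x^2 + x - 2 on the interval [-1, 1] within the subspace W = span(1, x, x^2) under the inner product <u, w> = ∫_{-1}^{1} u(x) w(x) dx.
g(x) = -3*x^2 - 4*x/5 - 2

The best approximation g ∈ W is the orthogonal projection of f onto W. Writing g = a_0 + a_1 x + a_2 x^2, the coefficients solve the normal equations G · a = b where
  G_{ij} = <φ_i, φ_j> and b_i = <f, φ_i>, with φ_0 = 1, φ_1 = x, φ_2 = x^2.
G =
  [2, 0, 2/3]
  [0, 2/3, 0]
  [2/3, 0, 2/5],
b = (-6, -8/15, -38/15).
Solving gives a_0 = -2, a_1 = -4/5, a_2 = -3, so
  g(x) = -3*x^2 - 4*x/5 - 2.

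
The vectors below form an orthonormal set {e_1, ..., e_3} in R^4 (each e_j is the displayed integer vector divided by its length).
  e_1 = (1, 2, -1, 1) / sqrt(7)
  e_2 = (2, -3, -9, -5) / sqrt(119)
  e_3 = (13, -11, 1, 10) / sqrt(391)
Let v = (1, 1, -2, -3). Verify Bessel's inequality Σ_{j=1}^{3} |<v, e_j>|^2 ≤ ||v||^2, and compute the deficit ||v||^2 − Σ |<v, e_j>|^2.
Σ |<v, e_j>|^2 = 264/23; ||v||^2 = 15; deficit = 81/23

Write each e_j = u_j / sqrt(<u_j, u_j>) where u_j is the displayed integer vector. Then <v, e_j> = <v, u_j> / sqrt(<u_j, u_j>), so |<v, e_j>|^2 = <v, u_j>^2 / <u_j, u_j>.
Coefficients: <v, e_1> = 2/sqrt(7), <v, e_2> = 32/sqrt(119), <v, e_3> = -30/sqrt(391).
Square and sum: Σ |<v, e_j>|^2 = 264/23.
Compute ||v||^2 = v·v = 15.
Deficit = 15 − 264/23 = 81/23 ≥ 0, confirming Bessel's inequality. (The deficit equals ||v − Σ <v,e_j> e_j||^2, the squared distance from v to span{e_j}.)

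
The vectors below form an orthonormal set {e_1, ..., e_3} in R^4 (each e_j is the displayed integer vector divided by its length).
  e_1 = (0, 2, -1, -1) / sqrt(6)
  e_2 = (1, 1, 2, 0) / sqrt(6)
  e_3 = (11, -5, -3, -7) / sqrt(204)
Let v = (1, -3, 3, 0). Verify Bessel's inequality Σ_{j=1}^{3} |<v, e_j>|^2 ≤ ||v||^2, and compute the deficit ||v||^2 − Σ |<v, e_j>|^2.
Σ |<v, e_j>|^2 = 211/12; ||v||^2 = 19; deficit = 17/12

Write each e_j = u_j / sqrt(<u_j, u_j>) where u_j is the displayed integer vector. Then <v, e_j> = <v, u_j> / sqrt(<u_j, u_j>), so |<v, e_j>|^2 = <v, u_j>^2 / <u_j, u_j>.
Coefficients: <v, e_1> = -9/sqrt(6), <v, e_2> = 4/sqrt(6), <v, e_3> = 17/sqrt(204).
Square and sum: Σ |<v, e_j>|^2 = 211/12.
Compute ||v||^2 = v·v = 19.
Deficit = 19 − 211/12 = 17/12 ≥ 0, confirming Bessel's inequality. (The deficit equals ||v − Σ <v,e_j> e_j||^2, the squared distance from v to span{e_j}.)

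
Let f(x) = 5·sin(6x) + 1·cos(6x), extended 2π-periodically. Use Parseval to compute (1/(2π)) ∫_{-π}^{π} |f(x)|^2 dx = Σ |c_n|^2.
Σ |c_n|^2 = 13

Expand |f|^2 and use orthogonality of {sin(nx), cos(mx)} on [-π, π]:
  ∫_{-π}^{π} sin(nx)^2 dx = π, ∫ cos(mx)^2 dx = π, and cross terms integrate to 0.
So ∫_{-π}^{π} f(x)^2 dx = 5^2 · π + 1^2 · π = (25 + 1)π.
Divide by 2π: (25 + 1)/2 = 13.
By Parseval, this equals Σ |c_n|^2.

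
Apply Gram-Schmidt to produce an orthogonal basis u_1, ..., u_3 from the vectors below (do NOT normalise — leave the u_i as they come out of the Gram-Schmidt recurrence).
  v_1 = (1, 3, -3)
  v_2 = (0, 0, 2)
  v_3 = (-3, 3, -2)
Orthogonal basis:
  u_1 = (1, 3, -3)
  u_2 = (6/19, 18/19, 20/19)
  u_3 = (-18/5, 6/5, 0)

Apply the Gram-Schmidt recurrence
  u_1 = v_1
  u_i = v_i − Σ_{j<i} ((v_i · u_j) / (u_j · u_j)) · u_j.

Step by step this gives:
  u_1 = (1, 3, -3)
  u_2 = (6/19, 18/19, 20/19)
  u_3 = (-18/5, 6/5, 0)

Orthogonality check:
  u_2 · u_1 = 0 (should be 0)
  u_3 · u_1 = 0 (should be 0)
  u_3 · u_2 = 0 (should be 0)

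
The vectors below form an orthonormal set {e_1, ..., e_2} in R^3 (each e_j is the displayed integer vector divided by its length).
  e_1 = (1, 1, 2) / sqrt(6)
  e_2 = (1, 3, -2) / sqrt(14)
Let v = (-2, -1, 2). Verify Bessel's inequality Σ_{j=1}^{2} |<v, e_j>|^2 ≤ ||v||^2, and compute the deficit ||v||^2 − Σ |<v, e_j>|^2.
Σ |<v, e_j>|^2 = 125/21; ||v||^2 = 9; deficit = 64/21

Write each e_j = u_j / sqrt(<u_j, u_j>) where u_j is the displayed integer vector. Then <v, e_j> = <v, u_j> / sqrt(<u_j, u_j>), so |<v, e_j>|^2 = <v, u_j>^2 / <u_j, u_j>.
Coefficients: <v, e_1> = 1/sqrt(6), <v, e_2> = -9/sqrt(14).
Square and sum: Σ |<v, e_j>|^2 = 125/21.
Compute ||v||^2 = v·v = 9.
Deficit = 9 − 125/21 = 64/21 ≥ 0, confirming Bessel's inequality. (The deficit equals ||v − Σ <v,e_j> e_j||^2, the squared distance from v to span{e_j}.)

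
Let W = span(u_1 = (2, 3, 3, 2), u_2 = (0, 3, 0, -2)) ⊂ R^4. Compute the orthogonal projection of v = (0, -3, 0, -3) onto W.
proj_W(v) = (-360/313, -549/313, -540/313, -354/313)

Set up U = [u_1 | ... | u_2] ∈ R^(4×2). The projector onto W = col(U) is P = U (U^T U)^(-1) U^T.
Compute U^T U =
  [26, 5]
  [5, 13],
and U^T v = (-15, -3).
Solve U^T U · c = U^T v for the coefficients: c = (-180/313, -3/313). The projection is proj_W(v) = U c.
Check: (v - proj_W(v)) · u_1 = 0  (should be 0).
Check: (v - proj_W(v)) · u_2 = 0  (should be 0).
Result: proj_W(v) = (-360/313, -549/313, -540/313, -354/313).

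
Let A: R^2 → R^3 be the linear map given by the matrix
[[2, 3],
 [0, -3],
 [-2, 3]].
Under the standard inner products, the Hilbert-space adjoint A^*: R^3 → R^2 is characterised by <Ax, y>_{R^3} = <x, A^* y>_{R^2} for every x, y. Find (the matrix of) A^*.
A^* = A^T =
[[2, 0, -2],
 [3, -3, 3]]

For real matrices with standard dot products, the defining identity <Ax, y> = <x, A^* y> gives (Ax)^T y = x^T (A^*) y, i.e. x^T A^T y = x^T (A^*) y. Since this holds for all x, y, we must have A^* = A^T. Therefore
A^* =
[[2, 0, -2],
 [3, -3, 3]].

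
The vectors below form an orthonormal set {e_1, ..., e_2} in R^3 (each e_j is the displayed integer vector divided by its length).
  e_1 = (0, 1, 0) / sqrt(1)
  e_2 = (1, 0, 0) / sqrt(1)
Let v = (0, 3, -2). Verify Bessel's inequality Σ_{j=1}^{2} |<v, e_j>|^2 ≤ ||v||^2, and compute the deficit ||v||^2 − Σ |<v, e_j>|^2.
Σ |<v, e_j>|^2 = 9; ||v||^2 = 13; deficit = 4

Write each e_j = u_j / sqrt(<u_j, u_j>) where u_j is the displayed integer vector. Then <v, e_j> = <v, u_j> / sqrt(<u_j, u_j>), so |<v, e_j>|^2 = <v, u_j>^2 / <u_j, u_j>.
Coefficients: <v, e_1> = 3/sqrt(1), <v, e_2> = 0/sqrt(1).
Square and sum: Σ |<v, e_j>|^2 = 9.
Compute ||v||^2 = v·v = 13.
Deficit = 13 − 9 = 4 ≥ 0, confirming Bessel's inequality. (The deficit equals ||v − Σ <v,e_j> e_j||^2, the squared distance from v to span{e_j}.)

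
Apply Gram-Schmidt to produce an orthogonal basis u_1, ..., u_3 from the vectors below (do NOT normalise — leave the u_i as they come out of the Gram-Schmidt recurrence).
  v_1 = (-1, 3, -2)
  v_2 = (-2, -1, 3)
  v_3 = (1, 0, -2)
Orthogonal basis:
  u_1 = (-1, 3, -2)
  u_2 = (-5/2, 1/2, 2)
  u_3 = (-1/3, -1/3, -1/3)

Apply the Gram-Schmidt recurrence
  u_1 = v_1
  u_i = v_i − Σ_{j<i} ((v_i · u_j) / (u_j · u_j)) · u_j.

Step by step this gives:
  u_1 = (-1, 3, -2)
  u_2 = (-5/2, 1/2, 2)
  u_3 = (-1/3, -1/3, -1/3)

Orthogonality check:
  u_2 · u_1 = 0 (should be 0)
  u_3 · u_1 = 0 (should be 0)
  u_3 · u_2 = 0 (should be 0)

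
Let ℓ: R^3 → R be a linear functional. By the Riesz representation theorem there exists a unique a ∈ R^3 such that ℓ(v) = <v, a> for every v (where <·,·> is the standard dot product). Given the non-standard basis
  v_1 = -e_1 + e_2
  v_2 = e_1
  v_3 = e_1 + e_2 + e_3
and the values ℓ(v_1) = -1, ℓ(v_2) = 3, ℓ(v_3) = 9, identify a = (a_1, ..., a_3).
a = (3, 2, 4)

Write a = (a_1, ..., a_3) in the standard basis. For each basis vector v_i, ℓ(v_i) = <v_i, a> is a linear equation in the a_j's. Collect the n equations into a matrix system V a = ℓ, where row i of V is v_i (expressed in the standard basis). Since V is invertible (lower-triangular with 1s on the diagonal, up to permutation), solve by back-substitution:
  V =
[[-1, 1, 0],
 [1, 0, 0],
 [1, 1, 1]]
  V a = (-1, 3, 9)
Solving gives a = (3, 2, 4).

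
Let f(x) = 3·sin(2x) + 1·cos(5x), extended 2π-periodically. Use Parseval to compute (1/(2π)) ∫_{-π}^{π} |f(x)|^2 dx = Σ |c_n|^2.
Σ |c_n|^2 = 5

Expand |f|^2 and use orthogonality of {sin(nx), cos(mx)} on [-π, π]:
  ∫_{-π}^{π} sin(nx)^2 dx = π, ∫ cos(mx)^2 dx = π, and cross terms integrate to 0.
So ∫_{-π}^{π} f(x)^2 dx = 3^2 · π + 1^2 · π = (9 + 1)π.
Divide by 2π: (9 + 1)/2 = 5.
By Parseval, this equals Σ |c_n|^2.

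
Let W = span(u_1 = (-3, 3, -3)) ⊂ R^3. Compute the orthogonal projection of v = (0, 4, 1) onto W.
proj_W(v) = (-1, 1, -1)

Set up U = [u_1 | ... | u_1] ∈ R^(3×1). The projector onto W = col(U) is P = U (U^T U)^(-1) U^T.
Compute U^T U =
  [27],
and U^T v = (9).
Solve U^T U · c = U^T v for the coefficients: c = (1/3). The projection is proj_W(v) = U c.
Check: (v - proj_W(v)) · u_1 = 0  (should be 0).
Result: proj_W(v) = (-1, 1, -1).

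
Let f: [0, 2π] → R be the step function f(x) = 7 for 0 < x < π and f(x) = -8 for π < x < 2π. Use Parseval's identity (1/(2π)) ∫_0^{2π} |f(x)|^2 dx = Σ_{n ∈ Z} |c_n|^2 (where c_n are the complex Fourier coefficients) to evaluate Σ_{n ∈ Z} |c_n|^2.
Σ |c_n|^2 = 113/2

Parseval equates the L^2 energy of f (normalised by 1/(2π)) with the ℓ^2 sum of its Fourier coefficients: (1/(2π)) ∫_0^{2π} |f|^2 = Σ |c_n|^2.
Compute the left side: (1/(2π)) [∫_0^π 7^2 dx + ∫_π^{2π} (-8)^2 dx] = (1/(2π)) · (49π + 64π) = (49 + 64)/2 = 113/2.
So Σ_{n ∈ Z} |c_n|^2 = 113/2.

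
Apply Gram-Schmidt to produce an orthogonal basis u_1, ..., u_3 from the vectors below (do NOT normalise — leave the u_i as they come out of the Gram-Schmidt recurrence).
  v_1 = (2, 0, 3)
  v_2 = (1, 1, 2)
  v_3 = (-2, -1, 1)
Orthogonal basis:
  u_1 = (2, 0, 3)
  u_2 = (-3/13, 1, 2/13)
  u_3 = (-27/14, -9/14, 9/7)

Apply the Gram-Schmidt recurrence
  u_1 = v_1
  u_i = v_i − Σ_{j<i} ((v_i · u_j) / (u_j · u_j)) · u_j.

Step by step this gives:
  u_1 = (2, 0, 3)
  u_2 = (-3/13, 1, 2/13)
  u_3 = (-27/14, -9/14, 9/7)

Orthogonality check:
  u_2 · u_1 = 0 (should be 0)
  u_3 · u_1 = 0 (should be 0)
  u_3 · u_2 = 0 (should be 0)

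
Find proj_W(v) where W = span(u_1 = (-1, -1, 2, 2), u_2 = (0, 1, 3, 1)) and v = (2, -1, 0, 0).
proj_W(v) = (4/61, 1/61, -17/61, -11/61)

Set up U = [u_1 | ... | u_2] ∈ R^(4×2). The projector onto W = col(U) is P = U (U^T U)^(-1) U^T.
Compute U^T U =
  [10, 7]
  [7, 11],
and U^T v = (-1, -1).
Solve U^T U · c = U^T v for the coefficients: c = (-4/61, -3/61). The projection is proj_W(v) = U c.
Check: (v - proj_W(v)) · u_1 = 0  (should be 0).
Check: (v - proj_W(v)) · u_2 = 0  (should be 0).
Result: proj_W(v) = (4/61, 1/61, -17/61, -11/61).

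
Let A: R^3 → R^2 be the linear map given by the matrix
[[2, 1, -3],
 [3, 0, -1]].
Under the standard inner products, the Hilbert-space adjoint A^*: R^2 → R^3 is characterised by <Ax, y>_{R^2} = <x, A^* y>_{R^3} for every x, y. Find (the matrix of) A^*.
A^* = A^T =
[[2, 3],
 [1, 0],
 [-3, -1]]

For real matrices with standard dot products, the defining identity <Ax, y> = <x, A^* y> gives (Ax)^T y = x^T (A^*) y, i.e. x^T A^T y = x^T (A^*) y. Since this holds for all x, y, we must have A^* = A^T. Therefore
A^* =
[[2, 3],
 [1, 0],
 [-3, -1]].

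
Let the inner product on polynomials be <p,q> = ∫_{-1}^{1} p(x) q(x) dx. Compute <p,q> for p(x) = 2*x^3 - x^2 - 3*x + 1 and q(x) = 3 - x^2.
<p,q> = 56/15

Expand the product: p(x)·q(x) = -2*x^5 + x^4 + 9*x^3 - 4*x^2 - 9*x + 3.
∫_{-1}^{1} of each monomial x^k gives [2/(k+1) if k even, 0 if k odd]. Integrating term-by-term (or equivalently evaluating the antiderivative F(x) = -x^6/3 + x^5/5 + 9*x^4/4 - 4*x^3/3 - 9*x^2/2 + 3*x at the endpoints):
  F(1) − F(−1) = -43/60 − (-89/20) = 56/15.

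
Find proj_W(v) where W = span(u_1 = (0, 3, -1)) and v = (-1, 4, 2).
proj_W(v) = (0, 3, -1)

Set up U = [u_1 | ... | u_1] ∈ R^(3×1). The projector onto W = col(U) is P = U (U^T U)^(-1) U^T.
Compute U^T U =
  [10],
and U^T v = (10).
Solve U^T U · c = U^T v for the coefficients: c = (1). The projection is proj_W(v) = U c.
Check: (v - proj_W(v)) · u_1 = 0  (should be 0).
Result: proj_W(v) = (0, 3, -1).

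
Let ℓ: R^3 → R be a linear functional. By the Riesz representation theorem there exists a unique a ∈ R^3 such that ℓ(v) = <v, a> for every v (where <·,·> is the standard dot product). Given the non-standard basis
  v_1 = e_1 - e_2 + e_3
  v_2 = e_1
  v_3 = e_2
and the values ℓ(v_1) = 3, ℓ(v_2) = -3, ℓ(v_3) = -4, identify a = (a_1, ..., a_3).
a = (-3, -4, 2)

Write a = (a_1, ..., a_3) in the standard basis. For each basis vector v_i, ℓ(v_i) = <v_i, a> is a linear equation in the a_j's. Collect the n equations into a matrix system V a = ℓ, where row i of V is v_i (expressed in the standard basis). Since V is invertible (lower-triangular with 1s on the diagonal, up to permutation), solve by back-substitution:
  V =
[[1, -1, 1],
 [1, 0, 0],
 [0, 1, 0]]
  V a = (3, -3, -4)
Solving gives a = (-3, -4, 2).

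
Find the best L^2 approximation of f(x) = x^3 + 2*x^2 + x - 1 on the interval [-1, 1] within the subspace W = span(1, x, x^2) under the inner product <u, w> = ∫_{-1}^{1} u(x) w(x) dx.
g(x) = 2*x^2 + 8*x/5 - 1

The best approximation g ∈ W is the orthogonal projection of f onto W. Writing g = a_0 + a_1 x + a_2 x^2, the coefficients solve the normal equations G · a = b where
  G_{ij} = <φ_i, φ_j> and b_i = <f, φ_i>, with φ_0 = 1, φ_1 = x, φ_2 = x^2.
G =
  [2, 0, 2/3]
  [0, 2/3, 0]
  [2/3, 0, 2/5],
b = (-2/3, 16/15, 2/15).
Solving gives a_0 = -1, a_1 = 8/5, a_2 = 2, so
  g(x) = 2*x^2 + 8*x/5 - 1.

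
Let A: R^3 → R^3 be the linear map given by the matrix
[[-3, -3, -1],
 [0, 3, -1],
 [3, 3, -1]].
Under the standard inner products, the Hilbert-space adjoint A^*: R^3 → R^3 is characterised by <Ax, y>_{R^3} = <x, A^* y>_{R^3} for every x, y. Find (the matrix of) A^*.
A^* = A^T =
[[-3, 0, 3],
 [-3, 3, 3],
 [-1, -1, -1]]

For real matrices with standard dot products, the defining identity <Ax, y> = <x, A^* y> gives (Ax)^T y = x^T (A^*) y, i.e. x^T A^T y = x^T (A^*) y. Since this holds for all x, y, we must have A^* = A^T. Therefore
A^* =
[[-3, 0, 3],
 [-3, 3, 3],
 [-1, -1, -1]].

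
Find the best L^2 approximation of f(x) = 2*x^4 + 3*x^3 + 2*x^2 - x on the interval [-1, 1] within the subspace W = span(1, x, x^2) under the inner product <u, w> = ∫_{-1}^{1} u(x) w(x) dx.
g(x) = 26*x^2/7 + 4*x/5 - 6/35

The best approximation g ∈ W is the orthogonal projection of f onto W. Writing g = a_0 + a_1 x + a_2 x^2, the coefficients solve the normal equations G · a = b where
  G_{ij} = <φ_i, φ_j> and b_i = <f, φ_i>, with φ_0 = 1, φ_1 = x, φ_2 = x^2.
G =
  [2, 0, 2/3]
  [0, 2/3, 0]
  [2/3, 0, 2/5],
b = (32/15, 8/15, 48/35).
Solving gives a_0 = -6/35, a_1 = 4/5, a_2 = 26/7, so
  g(x) = 26*x^2/7 + 4*x/5 - 6/35.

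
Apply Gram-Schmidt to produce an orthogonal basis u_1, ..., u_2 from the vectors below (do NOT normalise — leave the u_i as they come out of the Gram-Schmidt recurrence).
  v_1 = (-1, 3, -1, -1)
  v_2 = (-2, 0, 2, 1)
Orthogonal basis:
  u_1 = (-1, 3, -1, -1)
  u_2 = (-25/12, 1/4, 23/12, 11/12)

Apply the Gram-Schmidt recurrence
  u_1 = v_1
  u_i = v_i − Σ_{j<i} ((v_i · u_j) / (u_j · u_j)) · u_j.

Step by step this gives:
  u_1 = (-1, 3, -1, -1)
  u_2 = (-25/12, 1/4, 23/12, 11/12)

Orthogonality check:
  u_2 · u_1 = 0 (should be 0)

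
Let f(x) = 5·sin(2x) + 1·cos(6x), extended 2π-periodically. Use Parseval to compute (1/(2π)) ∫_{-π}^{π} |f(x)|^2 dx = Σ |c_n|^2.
Σ |c_n|^2 = 13

Expand |f|^2 and use orthogonality of {sin(nx), cos(mx)} on [-π, π]:
  ∫_{-π}^{π} sin(nx)^2 dx = π, ∫ cos(mx)^2 dx = π, and cross terms integrate to 0.
So ∫_{-π}^{π} f(x)^2 dx = 5^2 · π + 1^2 · π = (25 + 1)π.
Divide by 2π: (25 + 1)/2 = 13.
By Parseval, this equals Σ |c_n|^2.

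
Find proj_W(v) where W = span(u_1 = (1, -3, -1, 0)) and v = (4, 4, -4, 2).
proj_W(v) = (-4/11, 12/11, 4/11, 0)

Set up U = [u_1 | ... | u_1] ∈ R^(4×1). The projector onto W = col(U) is P = U (U^T U)^(-1) U^T.
Compute U^T U =
  [11],
and U^T v = (-4).
Solve U^T U · c = U^T v for the coefficients: c = (-4/11). The projection is proj_W(v) = U c.
Check: (v - proj_W(v)) · u_1 = 0  (should be 0).
Result: proj_W(v) = (-4/11, 12/11, 4/11, 0).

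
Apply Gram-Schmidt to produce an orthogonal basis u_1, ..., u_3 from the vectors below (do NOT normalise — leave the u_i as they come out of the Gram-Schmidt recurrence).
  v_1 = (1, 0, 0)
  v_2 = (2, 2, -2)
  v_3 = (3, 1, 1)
Orthogonal basis:
  u_1 = (1, 0, 0)
  u_2 = (0, 2, -2)
  u_3 = (0, 1, 1)

Apply the Gram-Schmidt recurrence
  u_1 = v_1
  u_i = v_i − Σ_{j<i} ((v_i · u_j) / (u_j · u_j)) · u_j.

Step by step this gives:
  u_1 = (1, 0, 0)
  u_2 = (0, 2, -2)
  u_3 = (0, 1, 1)

Orthogonality check:
  u_2 · u_1 = 0 (should be 0)
  u_3 · u_1 = 0 (should be 0)
  u_3 · u_2 = 0 (should be 0)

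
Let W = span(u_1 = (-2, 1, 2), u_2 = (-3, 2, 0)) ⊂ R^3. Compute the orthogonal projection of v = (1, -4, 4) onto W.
proj_W(v) = (117/53, -116/53, 228/53)

Set up U = [u_1 | ... | u_2] ∈ R^(3×2). The projector onto W = col(U) is P = U (U^T U)^(-1) U^T.
Compute U^T U =
  [9, 8]
  [8, 13],
and U^T v = (2, -11).
Solve U^T U · c = U^T v for the coefficients: c = (114/53, -115/53). The projection is proj_W(v) = U c.
Check: (v - proj_W(v)) · u_1 = 0  (should be 0).
Check: (v - proj_W(v)) · u_2 = 0  (should be 0).
Result: proj_W(v) = (117/53, -116/53, 228/53).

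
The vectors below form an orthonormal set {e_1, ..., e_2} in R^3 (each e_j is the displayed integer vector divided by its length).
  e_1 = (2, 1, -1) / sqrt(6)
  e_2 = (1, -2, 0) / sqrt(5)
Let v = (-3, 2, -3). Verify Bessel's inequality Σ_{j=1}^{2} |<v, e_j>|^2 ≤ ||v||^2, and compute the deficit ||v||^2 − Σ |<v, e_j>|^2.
Σ |<v, e_j>|^2 = 299/30; ||v||^2 = 22; deficit = 361/30

Write each e_j = u_j / sqrt(<u_j, u_j>) where u_j is the displayed integer vector. Then <v, e_j> = <v, u_j> / sqrt(<u_j, u_j>), so |<v, e_j>|^2 = <v, u_j>^2 / <u_j, u_j>.
Coefficients: <v, e_1> = -1/sqrt(6), <v, e_2> = -7/sqrt(5).
Square and sum: Σ |<v, e_j>|^2 = 299/30.
Compute ||v||^2 = v·v = 22.
Deficit = 22 − 299/30 = 361/30 ≥ 0, confirming Bessel's inequality. (The deficit equals ||v − Σ <v,e_j> e_j||^2, the squared distance from v to span{e_j}.)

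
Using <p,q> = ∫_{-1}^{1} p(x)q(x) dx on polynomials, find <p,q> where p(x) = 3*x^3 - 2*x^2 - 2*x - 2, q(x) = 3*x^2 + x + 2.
<p,q> = -86/5

Expand the product: p(x)·q(x) = 9*x^5 - 3*x^4 - 2*x^3 - 12*x^2 - 6*x - 4.
∫_{-1}^{1} of each monomial x^k gives [2/(k+1) if k even, 0 if k odd]. Integrating term-by-term (or equivalently evaluating the antiderivative F(x) = 3*x^6/2 - 3*x^5/5 - x^4/2 - 4*x^3 - 3*x^2 - 4*x at the endpoints):
  F(1) − F(−1) = -53/5 − (33/5) = -86/5.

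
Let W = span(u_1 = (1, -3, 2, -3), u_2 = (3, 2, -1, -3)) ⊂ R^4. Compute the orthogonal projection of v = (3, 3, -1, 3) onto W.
proj_W(v) = (268/513, 1715/513, -1067/513, 10/9)

Set up U = [u_1 | ... | u_2] ∈ R^(4×2). The projector onto W = col(U) is P = U (U^T U)^(-1) U^T.
Compute U^T U =
  [23, 4]
  [4, 23],
and U^T v = (-17, 7).
Solve U^T U · c = U^T v for the coefficients: c = (-419/513, 229/513). The projection is proj_W(v) = U c.
Check: (v - proj_W(v)) · u_1 = 0  (should be 0).
Check: (v - proj_W(v)) · u_2 = 0  (should be 0).
Result: proj_W(v) = (268/513, 1715/513, -1067/513, 10/9).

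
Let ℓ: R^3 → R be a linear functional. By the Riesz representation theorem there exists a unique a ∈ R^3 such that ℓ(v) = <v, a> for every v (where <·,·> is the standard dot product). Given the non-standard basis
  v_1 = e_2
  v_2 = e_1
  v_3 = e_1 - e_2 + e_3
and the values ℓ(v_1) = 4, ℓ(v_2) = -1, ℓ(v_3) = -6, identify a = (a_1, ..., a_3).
a = (-1, 4, -1)

Write a = (a_1, ..., a_3) in the standard basis. For each basis vector v_i, ℓ(v_i) = <v_i, a> is a linear equation in the a_j's. Collect the n equations into a matrix system V a = ℓ, where row i of V is v_i (expressed in the standard basis). Since V is invertible (lower-triangular with 1s on the diagonal, up to permutation), solve by back-substitution:
  V =
[[0, 1, 0],
 [1, 0, 0],
 [1, -1, 1]]
  V a = (4, -1, -6)
Solving gives a = (-1, 4, -1).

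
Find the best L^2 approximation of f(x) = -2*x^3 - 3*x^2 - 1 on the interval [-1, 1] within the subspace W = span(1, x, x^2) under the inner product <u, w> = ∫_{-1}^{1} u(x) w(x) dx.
g(x) = -3*x^2 - 6*x/5 - 1

The best approximation g ∈ W is the orthogonal projection of f onto W. Writing g = a_0 + a_1 x + a_2 x^2, the coefficients solve the normal equations G · a = b where
  G_{ij} = <φ_i, φ_j> and b_i = <f, φ_i>, with φ_0 = 1, φ_1 = x, φ_2 = x^2.
G =
  [2, 0, 2/3]
  [0, 2/3, 0]
  [2/3, 0, 2/5],
b = (-4, -4/5, -28/15).
Solving gives a_0 = -1, a_1 = -6/5, a_2 = -3, so
  g(x) = -3*x^2 - 6*x/5 - 1.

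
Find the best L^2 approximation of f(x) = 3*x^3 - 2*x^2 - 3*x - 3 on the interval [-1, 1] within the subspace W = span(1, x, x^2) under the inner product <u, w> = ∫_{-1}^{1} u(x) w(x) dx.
g(x) = -2*x^2 - 6*x/5 - 3

The best approximation g ∈ W is the orthogonal projection of f onto W. Writing g = a_0 + a_1 x + a_2 x^2, the coefficients solve the normal equations G · a = b where
  G_{ij} = <φ_i, φ_j> and b_i = <f, φ_i>, with φ_0 = 1, φ_1 = x, φ_2 = x^2.
G =
  [2, 0, 2/3]
  [0, 2/3, 0]
  [2/3, 0, 2/5],
b = (-22/3, -4/5, -14/5).
Solving gives a_0 = -3, a_1 = -6/5, a_2 = -2, so
  g(x) = -2*x^2 - 6*x/5 - 3.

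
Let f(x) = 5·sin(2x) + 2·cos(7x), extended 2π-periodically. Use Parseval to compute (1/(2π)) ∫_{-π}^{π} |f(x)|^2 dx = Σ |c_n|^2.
Σ |c_n|^2 = 29/2

Expand |f|^2 and use orthogonality of {sin(nx), cos(mx)} on [-π, π]:
  ∫_{-π}^{π} sin(nx)^2 dx = π, ∫ cos(mx)^2 dx = π, and cross terms integrate to 0.
So ∫_{-π}^{π} f(x)^2 dx = 5^2 · π + 2^2 · π = (25 + 4)π.
Divide by 2π: (25 + 4)/2 = 29/2.
By Parseval, this equals Σ |c_n|^2.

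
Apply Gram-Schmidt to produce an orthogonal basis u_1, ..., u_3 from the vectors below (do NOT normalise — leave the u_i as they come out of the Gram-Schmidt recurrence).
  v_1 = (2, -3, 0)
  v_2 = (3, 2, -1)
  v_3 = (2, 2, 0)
Orthogonal basis:
  u_1 = (2, -3, 0)
  u_2 = (3, 2, -1)
  u_3 = (15/91, 10/91, 5/7)

Apply the Gram-Schmidt recurrence
  u_1 = v_1
  u_i = v_i − Σ_{j<i} ((v_i · u_j) / (u_j · u_j)) · u_j.

Step by step this gives:
  u_1 = (2, -3, 0)
  u_2 = (3, 2, -1)
  u_3 = (15/91, 10/91, 5/7)

Orthogonality check:
  u_2 · u_1 = 0 (should be 0)
  u_3 · u_1 = 0 (should be 0)
  u_3 · u_2 = 0 (should be 0)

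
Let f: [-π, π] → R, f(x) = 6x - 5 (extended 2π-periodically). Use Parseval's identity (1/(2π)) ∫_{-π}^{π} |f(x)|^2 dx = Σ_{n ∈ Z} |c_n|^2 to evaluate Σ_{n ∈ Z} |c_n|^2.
Σ |c_n|^2 = 12π^2 + 25

Expand and integrate term by term over [-π, π]:
  ∫ (6x)^2 dx = 36·(2π^3/3); ∫ 2·6·(-5)·x dx = 0 (odd integrand); ∫ (-5)^2 dx = 25·2π.
So (1/(2π)) ∫_{-π}^{π} (6x - 5)^2 dx = 36π^2/3 + 25 = 12π^2 + 25.
Parseval ⇒ Σ |c_n|^2 = 12π^2 + 25.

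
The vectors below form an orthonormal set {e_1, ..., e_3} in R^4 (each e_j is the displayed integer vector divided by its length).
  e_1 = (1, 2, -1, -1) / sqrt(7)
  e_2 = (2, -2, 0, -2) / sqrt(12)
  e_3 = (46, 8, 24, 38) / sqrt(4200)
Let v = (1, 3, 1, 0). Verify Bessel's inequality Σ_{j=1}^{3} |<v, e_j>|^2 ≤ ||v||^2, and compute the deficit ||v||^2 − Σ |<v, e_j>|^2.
Σ |<v, e_j>|^2 = 429/50; ||v||^2 = 11; deficit = 121/50

Write each e_j = u_j / sqrt(<u_j, u_j>) where u_j is the displayed integer vector. Then <v, e_j> = <v, u_j> / sqrt(<u_j, u_j>), so |<v, e_j>|^2 = <v, u_j>^2 / <u_j, u_j>.
Coefficients: <v, e_1> = 6/sqrt(7), <v, e_2> = -4/sqrt(12), <v, e_3> = 94/sqrt(4200).
Square and sum: Σ |<v, e_j>|^2 = 429/50.
Compute ||v||^2 = v·v = 11.
Deficit = 11 − 429/50 = 121/50 ≥ 0, confirming Bessel's inequality. (The deficit equals ||v − Σ <v,e_j> e_j||^2, the squared distance from v to span{e_j}.)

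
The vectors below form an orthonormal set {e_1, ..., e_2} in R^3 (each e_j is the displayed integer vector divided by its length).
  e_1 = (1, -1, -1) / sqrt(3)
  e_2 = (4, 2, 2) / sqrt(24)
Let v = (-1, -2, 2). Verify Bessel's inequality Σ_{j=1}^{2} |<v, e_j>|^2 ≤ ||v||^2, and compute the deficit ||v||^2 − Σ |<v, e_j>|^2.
Σ |<v, e_j>|^2 = 1; ||v||^2 = 9; deficit = 8

Write each e_j = u_j / sqrt(<u_j, u_j>) where u_j is the displayed integer vector. Then <v, e_j> = <v, u_j> / sqrt(<u_j, u_j>), so |<v, e_j>|^2 = <v, u_j>^2 / <u_j, u_j>.
Coefficients: <v, e_1> = -1/sqrt(3), <v, e_2> = -4/sqrt(24).
Square and sum: Σ |<v, e_j>|^2 = 1.
Compute ||v||^2 = v·v = 9.
Deficit = 9 − 1 = 8 ≥ 0, confirming Bessel's inequality. (The deficit equals ||v − Σ <v,e_j> e_j||^2, the squared distance from v to span{e_j}.)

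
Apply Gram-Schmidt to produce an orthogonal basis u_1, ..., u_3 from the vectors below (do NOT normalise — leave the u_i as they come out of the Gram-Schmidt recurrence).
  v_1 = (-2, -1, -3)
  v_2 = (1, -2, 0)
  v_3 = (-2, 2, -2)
Orthogonal basis:
  u_1 = (-2, -1, -3)
  u_2 = (1, -2, 0)
  u_3 = (12/35, 6/35, -2/7)

Apply the Gram-Schmidt recurrence
  u_1 = v_1
  u_i = v_i − Σ_{j<i} ((v_i · u_j) / (u_j · u_j)) · u_j.

Step by step this gives:
  u_1 = (-2, -1, -3)
  u_2 = (1, -2, 0)
  u_3 = (12/35, 6/35, -2/7)

Orthogonality check:
  u_2 · u_1 = 0 (should be 0)
  u_3 · u_1 = 0 (should be 0)
  u_3 · u_2 = 0 (should be 0)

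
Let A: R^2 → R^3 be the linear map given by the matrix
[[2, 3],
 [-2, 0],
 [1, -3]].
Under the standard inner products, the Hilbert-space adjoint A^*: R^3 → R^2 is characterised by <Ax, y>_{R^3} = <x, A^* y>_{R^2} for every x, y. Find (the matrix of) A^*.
A^* = A^T =
[[2, -2, 1],
 [3, 0, -3]]

For real matrices with standard dot products, the defining identity <Ax, y> = <x, A^* y> gives (Ax)^T y = x^T (A^*) y, i.e. x^T A^T y = x^T (A^*) y. Since this holds for all x, y, we must have A^* = A^T. Therefore
A^* =
[[2, -2, 1],
 [3, 0, -3]].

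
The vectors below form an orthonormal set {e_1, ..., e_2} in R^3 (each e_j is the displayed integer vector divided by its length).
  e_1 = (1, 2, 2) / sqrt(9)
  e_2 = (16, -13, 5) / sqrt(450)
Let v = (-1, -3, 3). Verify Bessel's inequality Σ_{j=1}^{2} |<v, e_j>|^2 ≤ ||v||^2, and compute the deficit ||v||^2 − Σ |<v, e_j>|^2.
Σ |<v, e_j>|^2 = 83/25; ||v||^2 = 19; deficit = 392/25

Write each e_j = u_j / sqrt(<u_j, u_j>) where u_j is the displayed integer vector. Then <v, e_j> = <v, u_j> / sqrt(<u_j, u_j>), so |<v, e_j>|^2 = <v, u_j>^2 / <u_j, u_j>.
Coefficients: <v, e_1> = -1/sqrt(9), <v, e_2> = 38/sqrt(450).
Square and sum: Σ |<v, e_j>|^2 = 83/25.
Compute ||v||^2 = v·v = 19.
Deficit = 19 − 83/25 = 392/25 ≥ 0, confirming Bessel's inequality. (The deficit equals ||v − Σ <v,e_j> e_j||^2, the squared distance from v to span{e_j}.)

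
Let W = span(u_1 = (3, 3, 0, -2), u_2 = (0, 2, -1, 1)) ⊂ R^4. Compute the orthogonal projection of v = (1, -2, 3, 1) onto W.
proj_W(v) = (-9/58, -121/58, 28/29, -25/29)

Set up U = [u_1 | ... | u_2] ∈ R^(4×2). The projector onto W = col(U) is P = U (U^T U)^(-1) U^T.
Compute U^T U =
  [22, 4]
  [4, 6],
and U^T v = (-5, -6).
Solve U^T U · c = U^T v for the coefficients: c = (-3/58, -28/29). The projection is proj_W(v) = U c.
Check: (v - proj_W(v)) · u_1 = 0  (should be 0).
Check: (v - proj_W(v)) · u_2 = 0  (should be 0).
Result: proj_W(v) = (-9/58, -121/58, 28/29, -25/29).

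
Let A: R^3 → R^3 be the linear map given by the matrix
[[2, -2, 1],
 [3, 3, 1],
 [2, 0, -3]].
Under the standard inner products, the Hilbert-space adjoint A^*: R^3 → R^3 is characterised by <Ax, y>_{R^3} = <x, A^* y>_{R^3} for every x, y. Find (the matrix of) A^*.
A^* = A^T =
[[2, 3, 2],
 [-2, 3, 0],
 [1, 1, -3]]

For real matrices with standard dot products, the defining identity <Ax, y> = <x, A^* y> gives (Ax)^T y = x^T (A^*) y, i.e. x^T A^T y = x^T (A^*) y. Since this holds for all x, y, we must have A^* = A^T. Therefore
A^* =
[[2, 3, 2],
 [-2, 3, 0],
 [1, 1, -3]].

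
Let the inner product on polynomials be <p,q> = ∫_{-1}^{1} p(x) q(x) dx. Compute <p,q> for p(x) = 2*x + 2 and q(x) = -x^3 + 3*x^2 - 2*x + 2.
<p,q> = 128/15

Expand the product: p(x)·q(x) = -2*x^4 + 4*x^3 + 2*x^2 + 4.
∫_{-1}^{1} of each monomial x^k gives [2/(k+1) if k even, 0 if k odd]. Integrating term-by-term (or equivalently evaluating the antiderivative F(x) = -2*x^5/5 + x^4 + 2*x^3/3 + 4*x at the endpoints):
  F(1) − F(−1) = 79/15 − (-49/15) = 128/15.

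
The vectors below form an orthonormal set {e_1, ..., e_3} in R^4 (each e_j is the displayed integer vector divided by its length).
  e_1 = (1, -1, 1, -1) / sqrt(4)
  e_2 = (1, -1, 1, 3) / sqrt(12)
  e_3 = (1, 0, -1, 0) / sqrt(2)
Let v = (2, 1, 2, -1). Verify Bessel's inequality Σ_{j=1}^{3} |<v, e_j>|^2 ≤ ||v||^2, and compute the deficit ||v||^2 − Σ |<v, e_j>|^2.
Σ |<v, e_j>|^2 = 4; ||v||^2 = 10; deficit = 6

Write each e_j = u_j / sqrt(<u_j, u_j>) where u_j is the displayed integer vector. Then <v, e_j> = <v, u_j> / sqrt(<u_j, u_j>), so |<v, e_j>|^2 = <v, u_j>^2 / <u_j, u_j>.
Coefficients: <v, e_1> = 4/sqrt(4), <v, e_2> = 0/sqrt(12), <v, e_3> = 0/sqrt(2).
Square and sum: Σ |<v, e_j>|^2 = 4.
Compute ||v||^2 = v·v = 10.
Deficit = 10 − 4 = 6 ≥ 0, confirming Bessel's inequality. (The deficit equals ||v − Σ <v,e_j> e_j||^2, the squared distance from v to span{e_j}.)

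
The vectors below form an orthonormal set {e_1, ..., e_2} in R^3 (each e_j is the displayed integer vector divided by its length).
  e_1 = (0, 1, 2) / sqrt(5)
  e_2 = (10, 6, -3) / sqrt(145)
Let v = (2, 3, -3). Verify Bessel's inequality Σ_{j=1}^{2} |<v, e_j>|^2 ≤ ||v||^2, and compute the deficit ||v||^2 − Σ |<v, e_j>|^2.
Σ |<v, e_j>|^2 = 494/29; ||v||^2 = 22; deficit = 144/29

Write each e_j = u_j / sqrt(<u_j, u_j>) where u_j is the displayed integer vector. Then <v, e_j> = <v, u_j> / sqrt(<u_j, u_j>), so |<v, e_j>|^2 = <v, u_j>^2 / <u_j, u_j>.
Coefficients: <v, e_1> = -3/sqrt(5), <v, e_2> = 47/sqrt(145).
Square and sum: Σ |<v, e_j>|^2 = 494/29.
Compute ||v||^2 = v·v = 22.
Deficit = 22 − 494/29 = 144/29 ≥ 0, confirming Bessel's inequality. (The deficit equals ||v − Σ <v,e_j> e_j||^2, the squared distance from v to span{e_j}.)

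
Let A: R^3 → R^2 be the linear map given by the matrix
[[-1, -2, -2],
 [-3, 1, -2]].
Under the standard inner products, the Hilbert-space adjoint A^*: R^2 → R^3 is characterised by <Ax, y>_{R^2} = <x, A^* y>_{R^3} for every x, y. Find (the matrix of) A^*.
A^* = A^T =
[[-1, -3],
 [-2, 1],
 [-2, -2]]

For real matrices with standard dot products, the defining identity <Ax, y> = <x, A^* y> gives (Ax)^T y = x^T (A^*) y, i.e. x^T A^T y = x^T (A^*) y. Since this holds for all x, y, we must have A^* = A^T. Therefore
A^* =
[[-1, -3],
 [-2, 1],
 [-2, -2]].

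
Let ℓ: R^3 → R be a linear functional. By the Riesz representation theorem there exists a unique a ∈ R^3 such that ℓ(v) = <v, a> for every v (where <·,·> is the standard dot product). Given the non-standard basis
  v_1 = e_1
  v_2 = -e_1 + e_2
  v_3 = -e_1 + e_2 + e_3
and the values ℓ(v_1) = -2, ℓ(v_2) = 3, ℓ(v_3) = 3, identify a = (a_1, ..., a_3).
a = (-2, 1, 0)

Write a = (a_1, ..., a_3) in the standard basis. For each basis vector v_i, ℓ(v_i) = <v_i, a> is a linear equation in the a_j's. Collect the n equations into a matrix system V a = ℓ, where row i of V is v_i (expressed in the standard basis). Since V is invertible (lower-triangular with 1s on the diagonal, up to permutation), solve by back-substitution:
  V =
[[1, 0, 0],
 [-1, 1, 0],
 [-1, 1, 1]]
  V a = (-2, 3, 3)
Solving gives a = (-2, 1, 0).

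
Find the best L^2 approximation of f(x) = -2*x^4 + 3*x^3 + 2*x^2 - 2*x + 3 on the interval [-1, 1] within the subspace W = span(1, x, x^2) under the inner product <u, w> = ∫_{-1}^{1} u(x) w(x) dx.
g(x) = 2*x^2/7 - x/5 + 111/35

The best approximation g ∈ W is the orthogonal projection of f onto W. Writing g = a_0 + a_1 x + a_2 x^2, the coefficients solve the normal equations G · a = b where
  G_{ij} = <φ_i, φ_j> and b_i = <f, φ_i>, with φ_0 = 1, φ_1 = x, φ_2 = x^2.
G =
  [2, 0, 2/3]
  [0, 2/3, 0]
  [2/3, 0, 2/5],
b = (98/15, -2/15, 78/35).
Solving gives a_0 = 111/35, a_1 = -1/5, a_2 = 2/7, so
  g(x) = 2*x^2/7 - x/5 + 111/35.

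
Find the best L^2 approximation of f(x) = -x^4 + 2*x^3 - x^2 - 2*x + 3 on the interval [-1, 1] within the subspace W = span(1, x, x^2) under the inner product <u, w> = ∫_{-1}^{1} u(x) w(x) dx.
g(x) = -13*x^2/7 - 4*x/5 + 108/35

The best approximation g ∈ W is the orthogonal projection of f onto W. Writing g = a_0 + a_1 x + a_2 x^2, the coefficients solve the normal equations G · a = b where
  G_{ij} = <φ_i, φ_j> and b_i = <f, φ_i>, with φ_0 = 1, φ_1 = x, φ_2 = x^2.
G =
  [2, 0, 2/3]
  [0, 2/3, 0]
  [2/3, 0, 2/5],
b = (74/15, -8/15, 46/35).
Solving gives a_0 = 108/35, a_1 = -4/5, a_2 = -13/7, so
  g(x) = -13*x^2/7 - 4*x/5 + 108/35.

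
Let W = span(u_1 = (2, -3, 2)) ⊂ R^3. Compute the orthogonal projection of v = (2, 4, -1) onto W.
proj_W(v) = (-20/17, 30/17, -20/17)

Set up U = [u_1 | ... | u_1] ∈ R^(3×1). The projector onto W = col(U) is P = U (U^T U)^(-1) U^T.
Compute U^T U =
  [17],
and U^T v = (-10).
Solve U^T U · c = U^T v for the coefficients: c = (-10/17). The projection is proj_W(v) = U c.
Check: (v - proj_W(v)) · u_1 = 0  (should be 0).
Result: proj_W(v) = (-20/17, 30/17, -20/17).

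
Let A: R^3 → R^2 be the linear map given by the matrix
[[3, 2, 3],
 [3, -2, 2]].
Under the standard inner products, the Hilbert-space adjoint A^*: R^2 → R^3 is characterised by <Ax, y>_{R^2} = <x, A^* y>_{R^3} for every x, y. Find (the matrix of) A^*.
A^* = A^T =
[[3, 3],
 [2, -2],
 [3, 2]]

For real matrices with standard dot products, the defining identity <Ax, y> = <x, A^* y> gives (Ax)^T y = x^T (A^*) y, i.e. x^T A^T y = x^T (A^*) y. Since this holds for all x, y, we must have A^* = A^T. Therefore
A^* =
[[3, 3],
 [2, -2],
 [3, 2]].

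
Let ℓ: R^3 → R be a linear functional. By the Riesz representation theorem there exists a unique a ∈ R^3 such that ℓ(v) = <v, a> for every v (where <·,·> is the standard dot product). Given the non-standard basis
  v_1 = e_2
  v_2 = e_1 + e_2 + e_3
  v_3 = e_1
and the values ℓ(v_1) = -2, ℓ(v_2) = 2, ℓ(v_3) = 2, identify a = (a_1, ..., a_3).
a = (2, -2, 2)

Write a = (a_1, ..., a_3) in the standard basis. For each basis vector v_i, ℓ(v_i) = <v_i, a> is a linear equation in the a_j's. Collect the n equations into a matrix system V a = ℓ, where row i of V is v_i (expressed in the standard basis). Since V is invertible (lower-triangular with 1s on the diagonal, up to permutation), solve by back-substitution:
  V =
[[0, 1, 0],
 [1, 1, 1],
 [1, 0, 0]]
  V a = (-2, 2, 2)
Solving gives a = (2, -2, 2).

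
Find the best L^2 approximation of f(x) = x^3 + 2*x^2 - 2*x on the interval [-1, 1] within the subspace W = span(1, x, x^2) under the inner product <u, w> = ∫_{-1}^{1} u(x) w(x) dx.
g(x) = 2*x^2 - 7*x/5

The best approximation g ∈ W is the orthogonal projection of f onto W. Writing g = a_0 + a_1 x + a_2 x^2, the coefficients solve the normal equations G · a = b where
  G_{ij} = <φ_i, φ_j> and b_i = <f, φ_i>, with φ_0 = 1, φ_1 = x, φ_2 = x^2.
G =
  [2, 0, 2/3]
  [0, 2/3, 0]
  [2/3, 0, 2/5],
b = (4/3, -14/15, 4/5).
Solving gives a_0 = 0, a_1 = -7/5, a_2 = 2, so
  g(x) = 2*x^2 - 7*x/5.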